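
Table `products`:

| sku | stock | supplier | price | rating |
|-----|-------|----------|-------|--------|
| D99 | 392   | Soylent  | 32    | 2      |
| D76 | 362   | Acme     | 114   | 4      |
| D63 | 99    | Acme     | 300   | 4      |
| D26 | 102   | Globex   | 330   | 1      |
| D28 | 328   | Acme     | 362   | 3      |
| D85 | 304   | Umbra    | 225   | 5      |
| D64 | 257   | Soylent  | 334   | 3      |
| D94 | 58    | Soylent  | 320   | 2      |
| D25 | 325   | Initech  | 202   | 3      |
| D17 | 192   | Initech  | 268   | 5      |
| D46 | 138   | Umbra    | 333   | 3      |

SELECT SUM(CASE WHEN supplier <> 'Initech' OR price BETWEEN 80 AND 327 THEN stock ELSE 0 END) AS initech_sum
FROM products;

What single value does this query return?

sku=D99: ✓ → 392
sku=D76: ✓ → 362
sku=D63: ✓ → 99
sku=D26: ✓ → 102
sku=D28: ✓ → 328
sku=D85: ✓ → 304
sku=D64: ✓ → 257
sku=D94: ✓ → 58
sku=D25: ✓ → 325
sku=D17: ✓ → 192
sku=D46: ✓ → 138
initech_sum = 392 + 362 + 99 + 102 + 328 + 304 + 257 + 58 + 325 + 192 + 138 = 2557

2557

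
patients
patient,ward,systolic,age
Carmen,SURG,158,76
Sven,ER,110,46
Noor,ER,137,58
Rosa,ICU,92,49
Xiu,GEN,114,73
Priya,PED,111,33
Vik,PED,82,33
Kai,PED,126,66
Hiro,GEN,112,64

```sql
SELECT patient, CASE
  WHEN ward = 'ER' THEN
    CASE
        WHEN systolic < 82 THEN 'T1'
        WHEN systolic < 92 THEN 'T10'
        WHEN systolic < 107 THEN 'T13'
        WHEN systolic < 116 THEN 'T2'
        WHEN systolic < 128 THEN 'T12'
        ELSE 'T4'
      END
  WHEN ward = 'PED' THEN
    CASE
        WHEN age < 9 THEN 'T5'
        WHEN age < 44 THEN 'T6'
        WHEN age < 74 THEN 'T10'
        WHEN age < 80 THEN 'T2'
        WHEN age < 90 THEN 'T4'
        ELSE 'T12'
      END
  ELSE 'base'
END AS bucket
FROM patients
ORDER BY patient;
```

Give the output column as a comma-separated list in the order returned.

patient=Carmen: ward='SURG' → outer ELSE → base
patient=Hiro: ward='GEN' → outer ELSE → base
patient=Kai: ward='PED' → inner[age < 74] → T10
patient=Noor: ward='ER' → inner[ELSE] → T4
patient=Priya: ward='PED' → inner[age < 44] → T6
patient=Rosa: ward='ICU' → outer ELSE → base
patient=Sven: ward='ER' → inner[systolic < 116] → T2
patient=Vik: ward='PED' → inner[age < 44] → T6
patient=Xiu: ward='GEN' → outer ELSE → base

base, base, T10, T4, T6, base, T2, T6, base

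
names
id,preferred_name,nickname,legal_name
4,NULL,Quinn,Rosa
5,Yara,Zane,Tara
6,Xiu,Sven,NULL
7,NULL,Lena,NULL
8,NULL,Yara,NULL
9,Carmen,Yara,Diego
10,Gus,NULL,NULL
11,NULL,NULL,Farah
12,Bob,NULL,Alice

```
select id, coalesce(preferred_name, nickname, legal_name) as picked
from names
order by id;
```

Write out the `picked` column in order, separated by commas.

Quinn, Yara, Xiu, Lena, Yara, Carmen, Gus, Farah, Bob

id=4: preferred_name=NULL, nickname=Quinn → Quinn
id=5: preferred_name=Yara → Yara
id=6: preferred_name=Xiu → Xiu
id=7: preferred_name=NULL, nickname=Lena → Lena
id=8: preferred_name=NULL, nickname=Yara → Yara
id=9: preferred_name=Carmen → Carmen
id=10: preferred_name=Gus → Gus
id=11: preferred_name=NULL, nickname=NULL, legal_name=Farah → Farah
id=12: preferred_name=Bob → Bob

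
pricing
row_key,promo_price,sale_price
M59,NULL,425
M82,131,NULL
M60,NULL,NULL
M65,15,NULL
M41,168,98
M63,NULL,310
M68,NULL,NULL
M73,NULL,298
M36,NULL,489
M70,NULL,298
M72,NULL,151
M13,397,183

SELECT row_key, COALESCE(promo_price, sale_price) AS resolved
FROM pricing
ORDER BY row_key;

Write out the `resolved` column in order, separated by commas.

row_key=M13: promo_price=397 → 397
row_key=M36: promo_price=NULL, sale_price=489 → 489
row_key=M41: promo_price=168 → 168
row_key=M59: promo_price=NULL, sale_price=425 → 425
row_key=M60: promo_price=NULL, sale_price=NULL (all NULL) → NULL
row_key=M63: promo_price=NULL, sale_price=310 → 310
row_key=M65: promo_price=15 → 15
row_key=M68: promo_price=NULL, sale_price=NULL (all NULL) → NULL
row_key=M70: promo_price=NULL, sale_price=298 → 298
row_key=M72: promo_price=NULL, sale_price=151 → 151
row_key=M73: promo_price=NULL, sale_price=298 → 298
row_key=M82: promo_price=131 → 131

397, 489, 168, 425, NULL, 310, 15, NULL, 298, 151, 298, 131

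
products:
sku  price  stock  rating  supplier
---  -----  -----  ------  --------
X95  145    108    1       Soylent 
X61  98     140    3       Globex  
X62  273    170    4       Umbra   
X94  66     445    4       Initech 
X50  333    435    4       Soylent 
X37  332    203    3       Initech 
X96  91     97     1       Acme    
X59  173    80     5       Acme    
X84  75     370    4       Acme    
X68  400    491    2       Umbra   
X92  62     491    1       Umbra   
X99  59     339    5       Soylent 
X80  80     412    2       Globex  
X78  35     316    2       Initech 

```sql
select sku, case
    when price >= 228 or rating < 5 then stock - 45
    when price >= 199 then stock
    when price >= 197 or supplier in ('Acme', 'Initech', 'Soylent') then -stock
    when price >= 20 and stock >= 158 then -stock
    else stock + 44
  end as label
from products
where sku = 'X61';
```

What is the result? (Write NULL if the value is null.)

sku = X61: price=98, stock=140, rating=3, supplier=Globex.
price >= 228 or rating < 5 → true → 95

95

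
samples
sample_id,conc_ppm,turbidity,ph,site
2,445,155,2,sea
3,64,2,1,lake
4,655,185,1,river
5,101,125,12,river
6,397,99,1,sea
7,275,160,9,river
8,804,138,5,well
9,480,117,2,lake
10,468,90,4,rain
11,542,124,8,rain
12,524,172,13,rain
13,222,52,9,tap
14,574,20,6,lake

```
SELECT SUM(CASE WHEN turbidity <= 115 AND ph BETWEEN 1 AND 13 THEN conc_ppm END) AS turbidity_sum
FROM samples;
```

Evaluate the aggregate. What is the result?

sample_id=2: ✗
sample_id=3: ✓ → 64
sample_id=4: ✗
sample_id=5: ✗
sample_id=6: ✓ → 397
sample_id=7: ✗
sample_id=8: ✗
sample_id=9: ✗
sample_id=10: ✓ → 468
sample_id=11: ✗
sample_id=12: ✗
sample_id=13: ✓ → 222
sample_id=14: ✓ → 574
turbidity_sum = 64 + 397 + 468 + 222 + 574 = 1725

1725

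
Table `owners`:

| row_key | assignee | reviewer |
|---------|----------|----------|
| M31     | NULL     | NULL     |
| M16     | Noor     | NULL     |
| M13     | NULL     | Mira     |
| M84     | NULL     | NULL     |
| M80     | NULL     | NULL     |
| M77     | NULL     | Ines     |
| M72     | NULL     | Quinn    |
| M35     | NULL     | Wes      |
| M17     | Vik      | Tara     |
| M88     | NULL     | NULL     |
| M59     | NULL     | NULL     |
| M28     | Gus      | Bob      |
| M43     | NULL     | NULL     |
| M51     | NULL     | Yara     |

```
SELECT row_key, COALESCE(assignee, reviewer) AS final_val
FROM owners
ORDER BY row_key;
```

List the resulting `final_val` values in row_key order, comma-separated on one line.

row_key=M13: assignee=NULL, reviewer=Mira → Mira
row_key=M16: assignee=Noor → Noor
row_key=M17: assignee=Vik → Vik
row_key=M28: assignee=Gus → Gus
row_key=M31: assignee=NULL, reviewer=NULL (all NULL) → NULL
row_key=M35: assignee=NULL, reviewer=Wes → Wes
row_key=M43: assignee=NULL, reviewer=NULL (all NULL) → NULL
row_key=M51: assignee=NULL, reviewer=Yara → Yara
row_key=M59: assignee=NULL, reviewer=NULL (all NULL) → NULL
row_key=M72: assignee=NULL, reviewer=Quinn → Quinn
row_key=M77: assignee=NULL, reviewer=Ines → Ines
row_key=M80: assignee=NULL, reviewer=NULL (all NULL) → NULL
row_key=M84: assignee=NULL, reviewer=NULL (all NULL) → NULL
row_key=M88: assignee=NULL, reviewer=NULL (all NULL) → NULL

Mira, Noor, Vik, Gus, NULL, Wes, NULL, Yara, NULL, Quinn, Ines, NULL, NULL, NULL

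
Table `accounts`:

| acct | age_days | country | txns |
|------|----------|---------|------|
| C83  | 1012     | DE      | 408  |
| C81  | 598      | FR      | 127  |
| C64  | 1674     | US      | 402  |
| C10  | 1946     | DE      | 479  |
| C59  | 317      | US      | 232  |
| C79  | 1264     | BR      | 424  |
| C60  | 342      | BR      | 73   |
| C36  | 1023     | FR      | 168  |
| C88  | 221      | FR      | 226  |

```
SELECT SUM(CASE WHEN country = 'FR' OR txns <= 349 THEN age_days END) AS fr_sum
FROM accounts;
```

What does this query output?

2501

acct=C83: ✗
acct=C81: ✓ → 598
acct=C64: ✗
acct=C10: ✗
acct=C59: ✓ → 317
acct=C79: ✗
acct=C60: ✓ → 342
acct=C36: ✓ → 1023
acct=C88: ✓ → 221
fr_sum = 598 + 317 + 342 + 1023 + 221 = 2501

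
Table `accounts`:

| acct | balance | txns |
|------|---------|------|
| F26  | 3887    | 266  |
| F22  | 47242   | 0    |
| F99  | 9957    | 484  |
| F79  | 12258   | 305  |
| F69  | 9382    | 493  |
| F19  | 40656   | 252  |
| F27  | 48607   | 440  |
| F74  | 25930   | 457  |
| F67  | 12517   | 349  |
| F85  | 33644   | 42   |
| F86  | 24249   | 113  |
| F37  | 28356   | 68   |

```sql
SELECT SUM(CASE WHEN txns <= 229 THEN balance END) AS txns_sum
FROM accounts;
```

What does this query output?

acct=F26: ✗
acct=F22: ✓ → 47242
acct=F99: ✗
acct=F79: ✗
acct=F69: ✗
acct=F19: ✗
acct=F27: ✗
acct=F74: ✗
acct=F67: ✗
acct=F85: ✓ → 33644
acct=F86: ✓ → 24249
acct=F37: ✓ → 28356
txns_sum = 47242 + 33644 + 24249 + 28356 = 133491

133491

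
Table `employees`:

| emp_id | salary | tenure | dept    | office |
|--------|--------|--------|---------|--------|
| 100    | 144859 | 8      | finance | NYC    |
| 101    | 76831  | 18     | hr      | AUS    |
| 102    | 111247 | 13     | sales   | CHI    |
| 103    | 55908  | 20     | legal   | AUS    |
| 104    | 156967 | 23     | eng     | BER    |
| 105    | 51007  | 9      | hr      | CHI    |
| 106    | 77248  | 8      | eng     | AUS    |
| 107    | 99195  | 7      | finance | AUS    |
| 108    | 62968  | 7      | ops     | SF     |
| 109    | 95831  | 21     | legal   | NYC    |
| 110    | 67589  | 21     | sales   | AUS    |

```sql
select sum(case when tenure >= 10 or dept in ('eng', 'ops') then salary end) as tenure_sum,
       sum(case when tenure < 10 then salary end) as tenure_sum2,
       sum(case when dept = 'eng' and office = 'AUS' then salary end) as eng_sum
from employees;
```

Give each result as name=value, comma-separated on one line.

[tenure_sum: tenure >= 10 or dept in ('eng', 'ops')]
emp_id=100: ✗
emp_id=101: ✓ → 76831
emp_id=102: ✓ → 111247
emp_id=103: ✓ → 55908
emp_id=104: ✓ → 156967
emp_id=105: ✗
emp_id=106: ✓ → 77248
emp_id=107: ✗
emp_id=108: ✓ → 62968
emp_id=109: ✓ → 95831
emp_id=110: ✓ → 67589
tenure_sum = 76831 + 111247 + 55908 + 156967 + 77248 + 62968 + 95831 + 67589 = 704589
—
[tenure_sum2: tenure < 10]
emp_id=100: ✓ → 144859
emp_id=101: ✗
emp_id=102: ✗
emp_id=103: ✗
emp_id=104: ✗
emp_id=105: ✓ → 51007
emp_id=106: ✓ → 77248
emp_id=107: ✓ → 99195
emp_id=108: ✓ → 62968
emp_id=109: ✗
emp_id=110: ✗
tenure_sum2 = 144859 + 51007 + 77248 + 99195 + 62968 = 435277
—
[eng_sum: dept = 'eng' and office = 'AUS']
emp_id=100: ✗
emp_id=101: ✗
emp_id=102: ✗
emp_id=103: ✗
emp_id=104: ✗
emp_id=105: ✗
emp_id=106: ✓ → 77248
emp_id=107: ✗
emp_id=108: ✗
emp_id=109: ✗
emp_id=110: ✗
eng_sum = 77248

tenure_sum=704589, tenure_sum2=435277, eng_sum=77248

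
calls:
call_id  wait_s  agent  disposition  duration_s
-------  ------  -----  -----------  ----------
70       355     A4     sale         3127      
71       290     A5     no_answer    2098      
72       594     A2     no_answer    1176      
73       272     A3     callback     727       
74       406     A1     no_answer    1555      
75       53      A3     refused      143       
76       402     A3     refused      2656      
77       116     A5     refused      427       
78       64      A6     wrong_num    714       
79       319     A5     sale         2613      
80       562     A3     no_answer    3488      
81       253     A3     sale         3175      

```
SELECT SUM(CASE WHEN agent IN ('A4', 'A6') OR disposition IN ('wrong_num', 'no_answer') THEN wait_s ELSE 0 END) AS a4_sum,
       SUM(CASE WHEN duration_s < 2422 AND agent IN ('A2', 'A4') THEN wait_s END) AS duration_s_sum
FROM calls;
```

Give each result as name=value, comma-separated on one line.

a4_sum=2271, duration_s_sum=594

[a4_sum: agent IN ('A4', 'A6') OR disposition IN ('wrong_num', 'no_answer')]
call_id=70: ✓ → 355
call_id=71: ✓ → 290
call_id=72: ✓ → 594
call_id=73: ✗
call_id=74: ✓ → 406
call_id=75: ✗
call_id=76: ✗
call_id=77: ✗
call_id=78: ✓ → 64
call_id=79: ✗
call_id=80: ✓ → 562
call_id=81: ✗
a4_sum = 355 + 290 + 594 + 406 + 64 + 562 = 2271
—
[duration_s_sum: duration_s < 2422 AND agent IN ('A2', 'A4')]
call_id=70: ✗
call_id=71: ✗
call_id=72: ✓ → 594
call_id=73: ✗
call_id=74: ✗
call_id=75: ✗
call_id=76: ✗
call_id=77: ✗
call_id=78: ✗
call_id=79: ✗
call_id=80: ✗
call_id=81: ✗
duration_s_sum = 594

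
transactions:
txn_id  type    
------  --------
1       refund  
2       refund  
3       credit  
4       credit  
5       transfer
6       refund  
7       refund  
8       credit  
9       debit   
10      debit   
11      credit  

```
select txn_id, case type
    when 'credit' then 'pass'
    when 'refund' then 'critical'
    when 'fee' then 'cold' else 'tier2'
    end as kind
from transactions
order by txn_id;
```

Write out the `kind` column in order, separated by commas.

txn_id=1: type='refund' → critical
txn_id=2: type='refund' → critical
txn_id=3: type='credit' → pass
txn_id=4: type='credit' → pass
txn_id=5: ELSE → tier2
txn_id=6: type='refund' → critical
txn_id=7: type='refund' → critical
txn_id=8: type='credit' → pass
txn_id=9: ELSE → tier2
txn_id=10: ELSE → tier2
txn_id=11: type='credit' → pass

critical, critical, pass, pass, tier2, critical, critical, pass, tier2, tier2, pass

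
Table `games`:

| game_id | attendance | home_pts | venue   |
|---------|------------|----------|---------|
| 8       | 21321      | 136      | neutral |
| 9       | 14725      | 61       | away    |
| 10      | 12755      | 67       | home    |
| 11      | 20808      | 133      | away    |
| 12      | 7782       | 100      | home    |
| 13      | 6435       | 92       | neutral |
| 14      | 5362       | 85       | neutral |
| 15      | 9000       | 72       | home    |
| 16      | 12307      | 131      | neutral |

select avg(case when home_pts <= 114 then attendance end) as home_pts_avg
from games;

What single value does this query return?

game_id=8: ✗
game_id=9: ✓ → 14725
game_id=10: ✓ → 12755
game_id=11: ✗
game_id=12: ✓ → 7782
game_id=13: ✓ → 6435
game_id=14: ✓ → 5362
game_id=15: ✓ → 9000
game_id=16: ✗
home_pts_avg = (14725 + 12755 + 7782 + 6435 + 5362 + 9000) / 6 = 9343.1666666667

9343.1666666667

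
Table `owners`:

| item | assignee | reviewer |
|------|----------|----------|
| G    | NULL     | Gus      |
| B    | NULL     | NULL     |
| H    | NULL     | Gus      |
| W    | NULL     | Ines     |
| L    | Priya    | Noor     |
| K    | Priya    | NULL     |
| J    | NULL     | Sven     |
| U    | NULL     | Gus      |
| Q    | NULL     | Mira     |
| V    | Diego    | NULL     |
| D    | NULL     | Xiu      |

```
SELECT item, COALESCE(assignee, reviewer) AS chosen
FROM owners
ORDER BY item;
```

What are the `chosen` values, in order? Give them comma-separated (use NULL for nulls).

NULL, Xiu, Gus, Gus, Sven, Priya, Priya, Mira, Gus, Diego, Ines

item=B: assignee=NULL, reviewer=NULL (all NULL) → NULL
item=D: assignee=NULL, reviewer=Xiu → Xiu
item=G: assignee=NULL, reviewer=Gus → Gus
item=H: assignee=NULL, reviewer=Gus → Gus
item=J: assignee=NULL, reviewer=Sven → Sven
item=K: assignee=Priya → Priya
item=L: assignee=Priya → Priya
item=Q: assignee=NULL, reviewer=Mira → Mira
item=U: assignee=NULL, reviewer=Gus → Gus
item=V: assignee=Diego → Diego
item=W: assignee=NULL, reviewer=Ines → Ines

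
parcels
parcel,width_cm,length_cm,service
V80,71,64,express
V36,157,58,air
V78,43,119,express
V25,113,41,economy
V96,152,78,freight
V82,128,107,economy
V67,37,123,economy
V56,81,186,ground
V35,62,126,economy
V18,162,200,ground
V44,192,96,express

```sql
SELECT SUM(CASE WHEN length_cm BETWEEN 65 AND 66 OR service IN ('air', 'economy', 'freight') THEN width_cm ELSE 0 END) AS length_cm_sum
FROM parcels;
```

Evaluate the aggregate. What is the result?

649

parcel=V80: ✗
parcel=V36: ✓ → 157
parcel=V78: ✗
parcel=V25: ✓ → 113
parcel=V96: ✓ → 152
parcel=V82: ✓ → 128
parcel=V67: ✓ → 37
parcel=V56: ✗
parcel=V35: ✓ → 62
parcel=V18: ✗
parcel=V44: ✗
length_cm_sum = 157 + 113 + 152 + 128 + 37 + 62 = 649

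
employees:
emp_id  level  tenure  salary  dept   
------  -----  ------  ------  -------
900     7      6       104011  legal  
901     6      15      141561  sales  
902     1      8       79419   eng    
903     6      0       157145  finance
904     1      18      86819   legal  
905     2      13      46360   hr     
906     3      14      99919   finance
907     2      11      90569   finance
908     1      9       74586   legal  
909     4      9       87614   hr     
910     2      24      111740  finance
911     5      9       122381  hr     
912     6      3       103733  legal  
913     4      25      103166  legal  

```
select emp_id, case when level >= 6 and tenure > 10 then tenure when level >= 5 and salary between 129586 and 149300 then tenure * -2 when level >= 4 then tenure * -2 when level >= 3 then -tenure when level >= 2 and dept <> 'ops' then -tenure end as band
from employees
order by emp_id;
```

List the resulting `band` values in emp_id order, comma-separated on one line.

-12, 15, NULL, 0, NULL, -13, -14, -11, NULL, -18, -24, -18, -6, -50

emp_id=900: level >= 4 → -12
emp_id=901: level >= 6 and tenure > 10 → 15
emp_id=902: (no match → NULL) → NULL
emp_id=903: level >= 4 → 0
emp_id=904: (no match → NULL) → NULL
emp_id=905: level >= 2 and dept <> 'ops' → -13
emp_id=906: level >= 3 → -14
emp_id=907: level >= 2 and dept <> 'ops' → -11
emp_id=908: (no match → NULL) → NULL
emp_id=909: level >= 4 → -18
emp_id=910: level >= 2 and dept <> 'ops' → -24
emp_id=911: level >= 4 → -18
emp_id=912: level >= 4 → -6
emp_id=913: level >= 4 → -50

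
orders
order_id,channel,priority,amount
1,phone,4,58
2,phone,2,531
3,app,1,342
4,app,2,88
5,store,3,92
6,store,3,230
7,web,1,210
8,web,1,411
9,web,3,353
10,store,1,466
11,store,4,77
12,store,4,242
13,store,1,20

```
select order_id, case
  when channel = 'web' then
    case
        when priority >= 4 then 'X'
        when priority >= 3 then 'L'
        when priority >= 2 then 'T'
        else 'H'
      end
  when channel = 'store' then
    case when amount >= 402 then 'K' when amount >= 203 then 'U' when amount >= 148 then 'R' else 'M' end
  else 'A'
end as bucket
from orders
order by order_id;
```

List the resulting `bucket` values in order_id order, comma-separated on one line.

order_id=1: channel='phone' → outer ELSE → A
order_id=2: channel='phone' → outer ELSE → A
order_id=3: channel='app' → outer ELSE → A
order_id=4: channel='app' → outer ELSE → A
order_id=5: channel='store' → inner[ELSE] → M
order_id=6: channel='store' → inner[amount >= 203] → U
order_id=7: channel='web' → inner[ELSE] → H
order_id=8: channel='web' → inner[ELSE] → H
order_id=9: channel='web' → inner[priority >= 3] → L
order_id=10: channel='store' → inner[amount >= 402] → K
order_id=11: channel='store' → inner[ELSE] → M
order_id=12: channel='store' → inner[amount >= 203] → U
order_id=13: channel='store' → inner[ELSE] → M

A, A, A, A, M, U, H, H, L, K, M, U, M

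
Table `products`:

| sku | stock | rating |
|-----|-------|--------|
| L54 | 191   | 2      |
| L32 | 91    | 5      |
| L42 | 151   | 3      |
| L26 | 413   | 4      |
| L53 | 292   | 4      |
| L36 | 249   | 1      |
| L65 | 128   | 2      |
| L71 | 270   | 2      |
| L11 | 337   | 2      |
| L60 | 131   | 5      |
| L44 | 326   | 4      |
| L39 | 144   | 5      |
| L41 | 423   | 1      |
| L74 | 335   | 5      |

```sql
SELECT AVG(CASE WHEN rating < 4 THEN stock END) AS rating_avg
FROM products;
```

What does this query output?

249.8571428571

sku=L54: ✓ → 191
sku=L32: ✗
sku=L42: ✓ → 151
sku=L26: ✗
sku=L53: ✗
sku=L36: ✓ → 249
sku=L65: ✓ → 128
sku=L71: ✓ → 270
sku=L11: ✓ → 337
sku=L60: ✗
sku=L44: ✗
sku=L39: ✗
sku=L41: ✓ → 423
sku=L74: ✗
rating_avg = (191 + 151 + 249 + 128 + 270 + 337 + 423) / 7 = 249.8571428571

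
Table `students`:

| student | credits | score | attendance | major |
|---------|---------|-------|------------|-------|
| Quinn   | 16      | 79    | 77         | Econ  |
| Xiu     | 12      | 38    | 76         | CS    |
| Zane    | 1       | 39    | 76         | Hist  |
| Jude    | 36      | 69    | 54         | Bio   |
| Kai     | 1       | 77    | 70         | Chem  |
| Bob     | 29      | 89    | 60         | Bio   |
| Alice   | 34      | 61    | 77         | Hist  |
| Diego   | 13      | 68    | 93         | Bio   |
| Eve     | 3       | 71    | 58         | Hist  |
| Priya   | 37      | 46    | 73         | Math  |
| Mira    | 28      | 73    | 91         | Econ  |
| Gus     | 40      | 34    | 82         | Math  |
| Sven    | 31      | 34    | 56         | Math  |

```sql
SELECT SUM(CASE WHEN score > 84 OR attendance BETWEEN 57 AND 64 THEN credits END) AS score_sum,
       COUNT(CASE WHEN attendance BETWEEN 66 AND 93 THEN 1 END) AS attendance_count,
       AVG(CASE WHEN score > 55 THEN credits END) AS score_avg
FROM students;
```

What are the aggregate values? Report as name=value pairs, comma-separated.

score_sum=32, attendance_count=9, score_avg=20

[score_sum: score > 84 OR attendance BETWEEN 57 AND 64]
student=Quinn: ✗
student=Xiu: ✗
student=Zane: ✗
student=Jude: ✗
student=Kai: ✗
student=Bob: ✓ → 29
student=Alice: ✗
student=Diego: ✗
student=Eve: ✓ → 3
student=Priya: ✗
student=Mira: ✗
student=Gus: ✗
student=Sven: ✗
score_sum = 29 + 3 = 32
—
[attendance_count: attendance BETWEEN 66 AND 93]
student=Quinn: ✓ → 1
student=Xiu: ✓ → 1
student=Zane: ✓ → 1
student=Jude: ✗
student=Kai: ✓ → 1
student=Bob: ✗
student=Alice: ✓ → 1
student=Diego: ✓ → 1
student=Eve: ✗
student=Priya: ✓ → 1
student=Mira: ✓ → 1
student=Gus: ✓ → 1
student=Sven: ✗
attendance_count = COUNT(1, 1, 1, 1, 1, 1, 1, 1, 1) = 9
—
[score_avg: score > 55]
student=Quinn: ✓ → 16
student=Xiu: ✗
student=Zane: ✗
student=Jude: ✓ → 36
student=Kai: ✓ → 1
student=Bob: ✓ → 29
student=Alice: ✓ → 34
student=Diego: ✓ → 13
student=Eve: ✓ → 3
student=Priya: ✗
student=Mira: ✓ → 28
student=Gus: ✗
student=Sven: ✗
score_avg = (16 + 36 + 1 + 29 + 34 + 13 + 3 + 28) / 8 = 20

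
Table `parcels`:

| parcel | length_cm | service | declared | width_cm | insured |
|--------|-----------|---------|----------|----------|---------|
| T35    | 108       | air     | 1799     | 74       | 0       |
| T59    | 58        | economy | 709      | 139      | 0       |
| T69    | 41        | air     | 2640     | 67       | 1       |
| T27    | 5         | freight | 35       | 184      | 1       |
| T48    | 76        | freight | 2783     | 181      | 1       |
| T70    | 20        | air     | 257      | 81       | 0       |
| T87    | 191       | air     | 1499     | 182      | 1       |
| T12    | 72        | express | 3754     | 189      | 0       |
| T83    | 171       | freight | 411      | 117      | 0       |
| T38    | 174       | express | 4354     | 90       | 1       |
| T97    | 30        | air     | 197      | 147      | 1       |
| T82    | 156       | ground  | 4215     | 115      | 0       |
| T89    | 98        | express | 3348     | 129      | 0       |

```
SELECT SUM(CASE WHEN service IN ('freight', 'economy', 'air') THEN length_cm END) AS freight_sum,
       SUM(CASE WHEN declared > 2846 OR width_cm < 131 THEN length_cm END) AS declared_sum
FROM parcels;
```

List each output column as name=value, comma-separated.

freight_sum=700, declared_sum=840

[freight_sum: service IN ('freight', 'economy', 'air')]
parcel=T35: ✓ → 108
parcel=T59: ✓ → 58
parcel=T69: ✓ → 41
parcel=T27: ✓ → 5
parcel=T48: ✓ → 76
parcel=T70: ✓ → 20
parcel=T87: ✓ → 191
parcel=T12: ✗
parcel=T83: ✓ → 171
parcel=T38: ✗
parcel=T97: ✓ → 30
parcel=T82: ✗
parcel=T89: ✗
freight_sum = 108 + 58 + 41 + 5 + 76 + 20 + 191 + 171 + 30 = 700
—
[declared_sum: declared > 2846 OR width_cm < 131]
parcel=T35: ✓ → 108
parcel=T59: ✗
parcel=T69: ✓ → 41
parcel=T27: ✗
parcel=T48: ✗
parcel=T70: ✓ → 20
parcel=T87: ✗
parcel=T12: ✓ → 72
parcel=T83: ✓ → 171
parcel=T38: ✓ → 174
parcel=T97: ✗
parcel=T82: ✓ → 156
parcel=T89: ✓ → 98
declared_sum = 108 + 41 + 20 + 72 + 171 + 174 + 156 + 98 = 840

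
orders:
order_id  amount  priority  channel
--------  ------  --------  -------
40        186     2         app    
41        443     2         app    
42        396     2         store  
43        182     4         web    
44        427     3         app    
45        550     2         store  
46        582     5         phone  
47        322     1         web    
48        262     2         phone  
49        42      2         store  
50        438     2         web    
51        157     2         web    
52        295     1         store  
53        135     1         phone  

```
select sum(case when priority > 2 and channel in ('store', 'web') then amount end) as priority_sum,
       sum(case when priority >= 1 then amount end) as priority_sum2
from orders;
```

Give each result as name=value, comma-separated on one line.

[priority_sum: priority > 2 and channel in ('store', 'web')]
order_id=40: ✗
order_id=41: ✗
order_id=42: ✗
order_id=43: ✓ → 182
order_id=44: ✗
order_id=45: ✗
order_id=46: ✗
order_id=47: ✗
order_id=48: ✗
order_id=49: ✗
order_id=50: ✗
order_id=51: ✗
order_id=52: ✗
order_id=53: ✗
priority_sum = 182
—
[priority_sum2: priority >= 1]
order_id=40: ✓ → 186
order_id=41: ✓ → 443
order_id=42: ✓ → 396
order_id=43: ✓ → 182
order_id=44: ✓ → 427
order_id=45: ✓ → 550
order_id=46: ✓ → 582
order_id=47: ✓ → 322
order_id=48: ✓ → 262
order_id=49: ✓ → 42
order_id=50: ✓ → 438
order_id=51: ✓ → 157
order_id=52: ✓ → 295
order_id=53: ✓ → 135
priority_sum2 = 186 + 443 + 396 + 182 + 427 + 550 + 582 + 322 + 262 + 42 + 438 + 157 + 295 + 135 = 4417

priority_sum=182, priority_sum2=4417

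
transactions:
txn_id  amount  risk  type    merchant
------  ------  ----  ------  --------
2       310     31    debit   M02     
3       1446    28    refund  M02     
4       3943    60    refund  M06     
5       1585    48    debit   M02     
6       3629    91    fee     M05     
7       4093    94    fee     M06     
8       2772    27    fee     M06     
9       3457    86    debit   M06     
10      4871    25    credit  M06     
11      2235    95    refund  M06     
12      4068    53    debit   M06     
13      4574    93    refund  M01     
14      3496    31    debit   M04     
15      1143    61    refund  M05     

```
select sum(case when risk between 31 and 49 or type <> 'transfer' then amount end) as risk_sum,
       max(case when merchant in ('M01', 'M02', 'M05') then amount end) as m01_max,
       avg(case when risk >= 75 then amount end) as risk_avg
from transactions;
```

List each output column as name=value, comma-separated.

risk_sum=41622, m01_max=4574, risk_avg=3597.6

[risk_sum: risk between 31 and 49 or type <> 'transfer']
txn_id=2: ✓ → 310
txn_id=3: ✓ → 1446
txn_id=4: ✓ → 3943
txn_id=5: ✓ → 1585
txn_id=6: ✓ → 3629
txn_id=7: ✓ → 4093
txn_id=8: ✓ → 2772
txn_id=9: ✓ → 3457
txn_id=10: ✓ → 4871
txn_id=11: ✓ → 2235
txn_id=12: ✓ → 4068
txn_id=13: ✓ → 4574
txn_id=14: ✓ → 3496
txn_id=15: ✓ → 1143
risk_sum = 310 + 1446 + 3943 + 1585 + 3629 + 4093 + 2772 + 3457 + 4871 + 2235 + 4068 + 4574 + 3496 + 1143 = 41622
—
[m01_max: merchant in ('M01', 'M02', 'M05')]
txn_id=2: ✓ → 310
txn_id=3: ✓ → 1446
txn_id=4: ✗
txn_id=5: ✓ → 1585
txn_id=6: ✓ → 3629
txn_id=7: ✗
txn_id=8: ✗
txn_id=9: ✗
txn_id=10: ✗
txn_id=11: ✗
txn_id=12: ✗
txn_id=13: ✓ → 4574
txn_id=14: ✗
txn_id=15: ✓ → 1143
m01_max = MAX(310, 1446, 1585, 3629, 4574, 1143) = 4574
—
[risk_avg: risk >= 75]
txn_id=2: ✗
txn_id=3: ✗
txn_id=4: ✗
txn_id=5: ✗
txn_id=6: ✓ → 3629
txn_id=7: ✓ → 4093
txn_id=8: ✗
txn_id=9: ✓ → 3457
txn_id=10: ✗
txn_id=11: ✓ → 2235
txn_id=12: ✗
txn_id=13: ✓ → 4574
txn_id=14: ✗
txn_id=15: ✗
risk_avg = (3629 + 4093 + 3457 + 2235 + 4574) / 5 = 3597.6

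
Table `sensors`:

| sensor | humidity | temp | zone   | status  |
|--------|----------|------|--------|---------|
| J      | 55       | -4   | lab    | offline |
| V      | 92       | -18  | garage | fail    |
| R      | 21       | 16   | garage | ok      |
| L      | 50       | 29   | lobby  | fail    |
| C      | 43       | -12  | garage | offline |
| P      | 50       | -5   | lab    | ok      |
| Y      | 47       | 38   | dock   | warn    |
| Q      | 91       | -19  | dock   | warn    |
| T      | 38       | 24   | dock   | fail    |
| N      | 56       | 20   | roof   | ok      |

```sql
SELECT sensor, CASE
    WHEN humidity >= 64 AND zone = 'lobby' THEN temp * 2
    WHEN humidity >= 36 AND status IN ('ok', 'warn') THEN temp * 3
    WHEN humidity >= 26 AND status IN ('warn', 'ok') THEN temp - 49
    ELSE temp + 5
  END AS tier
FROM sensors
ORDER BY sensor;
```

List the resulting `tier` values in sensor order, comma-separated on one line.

-7, 1, 34, 60, -15, -57, 21, 29, -13, 114

sensor=C: ELSE → -7
sensor=J: ELSE → 1
sensor=L: ELSE → 34
sensor=N: humidity >= 36 AND status IN ('ok', 'warn') → 60
sensor=P: humidity >= 36 AND status IN ('ok', 'warn') → -15
sensor=Q: humidity >= 36 AND status IN ('ok', 'warn') → -57
sensor=R: ELSE → 21
sensor=T: ELSE → 29
sensor=V: ELSE → -13
sensor=Y: humidity >= 36 AND status IN ('ok', 'warn') → 114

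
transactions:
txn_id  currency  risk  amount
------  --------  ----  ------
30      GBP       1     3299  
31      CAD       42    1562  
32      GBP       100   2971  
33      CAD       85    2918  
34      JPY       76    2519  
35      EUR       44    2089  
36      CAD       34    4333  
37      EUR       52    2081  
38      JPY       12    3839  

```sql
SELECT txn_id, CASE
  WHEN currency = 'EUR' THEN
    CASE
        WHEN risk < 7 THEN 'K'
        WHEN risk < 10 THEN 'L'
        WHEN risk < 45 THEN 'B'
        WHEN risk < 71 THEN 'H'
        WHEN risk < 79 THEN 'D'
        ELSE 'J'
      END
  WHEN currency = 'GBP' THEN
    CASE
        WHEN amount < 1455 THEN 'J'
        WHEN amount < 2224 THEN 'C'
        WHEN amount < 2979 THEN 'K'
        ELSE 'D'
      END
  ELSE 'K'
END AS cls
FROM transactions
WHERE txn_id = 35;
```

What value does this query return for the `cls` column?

txn_id = 35: currency=EUR, risk=44, amount=2089.
currency='EUR' → inner[risk < 45] → B

B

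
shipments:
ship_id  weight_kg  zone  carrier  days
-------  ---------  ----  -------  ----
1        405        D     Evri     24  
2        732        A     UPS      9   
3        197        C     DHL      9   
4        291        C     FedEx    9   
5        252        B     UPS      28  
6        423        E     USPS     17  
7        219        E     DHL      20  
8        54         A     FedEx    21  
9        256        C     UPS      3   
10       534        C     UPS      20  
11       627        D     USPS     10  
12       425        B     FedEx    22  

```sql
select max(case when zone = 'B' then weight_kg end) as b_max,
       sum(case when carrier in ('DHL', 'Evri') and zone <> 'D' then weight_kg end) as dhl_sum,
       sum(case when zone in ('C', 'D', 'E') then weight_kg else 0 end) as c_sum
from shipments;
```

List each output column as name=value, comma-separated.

[b_max: zone = 'B']
ship_id=1: ✗
ship_id=2: ✗
ship_id=3: ✗
ship_id=4: ✗
ship_id=5: ✓ → 252
ship_id=6: ✗
ship_id=7: ✗
ship_id=8: ✗
ship_id=9: ✗
ship_id=10: ✗
ship_id=11: ✗
ship_id=12: ✓ → 425
b_max = MAX(252, 425) = 425
—
[dhl_sum: carrier in ('DHL', 'Evri') and zone <> 'D']
ship_id=1: ✗
ship_id=2: ✗
ship_id=3: ✓ → 197
ship_id=4: ✗
ship_id=5: ✗
ship_id=6: ✗
ship_id=7: ✓ → 219
ship_id=8: ✗
ship_id=9: ✗
ship_id=10: ✗
ship_id=11: ✗
ship_id=12: ✗
dhl_sum = 197 + 219 = 416
—
[c_sum: zone in ('C', 'D', 'E')]
ship_id=1: ✓ → 405
ship_id=2: ✗
ship_id=3: ✓ → 197
ship_id=4: ✓ → 291
ship_id=5: ✗
ship_id=6: ✓ → 423
ship_id=7: ✓ → 219
ship_id=8: ✗
ship_id=9: ✓ → 256
ship_id=10: ✓ → 534
ship_id=11: ✓ → 627
ship_id=12: ✗
c_sum = 405 + 197 + 291 + 423 + 219 + 256 + 534 + 627 = 2952

b_max=425, dhl_sum=416, c_sum=2952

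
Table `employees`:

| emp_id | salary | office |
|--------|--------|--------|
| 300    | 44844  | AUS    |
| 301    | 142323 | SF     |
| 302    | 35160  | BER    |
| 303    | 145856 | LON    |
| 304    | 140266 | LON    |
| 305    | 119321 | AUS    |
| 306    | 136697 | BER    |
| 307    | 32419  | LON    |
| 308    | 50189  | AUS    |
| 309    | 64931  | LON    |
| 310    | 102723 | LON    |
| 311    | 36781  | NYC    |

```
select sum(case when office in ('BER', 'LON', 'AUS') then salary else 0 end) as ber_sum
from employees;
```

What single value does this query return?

872406

emp_id=300: ✓ → 44844
emp_id=301: ✗
emp_id=302: ✓ → 35160
emp_id=303: ✓ → 145856
emp_id=304: ✓ → 140266
emp_id=305: ✓ → 119321
emp_id=306: ✓ → 136697
emp_id=307: ✓ → 32419
emp_id=308: ✓ → 50189
emp_id=309: ✓ → 64931
emp_id=310: ✓ → 102723
emp_id=311: ✗
ber_sum = 44844 + 35160 + 145856 + 140266 + 119321 + 136697 + 32419 + 50189 + 64931 + 102723 = 872406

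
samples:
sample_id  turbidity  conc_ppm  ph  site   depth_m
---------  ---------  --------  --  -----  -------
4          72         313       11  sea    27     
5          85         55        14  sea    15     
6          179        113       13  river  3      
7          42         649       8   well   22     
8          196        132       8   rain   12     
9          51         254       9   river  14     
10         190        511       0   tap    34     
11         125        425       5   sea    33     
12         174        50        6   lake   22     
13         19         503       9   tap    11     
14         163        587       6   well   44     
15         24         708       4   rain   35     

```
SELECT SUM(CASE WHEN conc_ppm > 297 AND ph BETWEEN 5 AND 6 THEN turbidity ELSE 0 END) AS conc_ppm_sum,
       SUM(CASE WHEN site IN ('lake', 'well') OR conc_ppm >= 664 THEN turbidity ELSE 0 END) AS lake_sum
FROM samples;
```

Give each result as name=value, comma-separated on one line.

[conc_ppm_sum: conc_ppm > 297 AND ph BETWEEN 5 AND 6]
sample_id=4: ✗
sample_id=5: ✗
sample_id=6: ✗
sample_id=7: ✗
sample_id=8: ✗
sample_id=9: ✗
sample_id=10: ✗
sample_id=11: ✓ → 125
sample_id=12: ✗
sample_id=13: ✗
sample_id=14: ✓ → 163
sample_id=15: ✗
conc_ppm_sum = 125 + 163 = 288
—
[lake_sum: site IN ('lake', 'well') OR conc_ppm >= 664]
sample_id=4: ✗
sample_id=5: ✗
sample_id=6: ✗
sample_id=7: ✓ → 42
sample_id=8: ✗
sample_id=9: ✗
sample_id=10: ✗
sample_id=11: ✗
sample_id=12: ✓ → 174
sample_id=13: ✗
sample_id=14: ✓ → 163
sample_id=15: ✓ → 24
lake_sum = 42 + 174 + 163 + 24 = 403

conc_ppm_sum=288, lake_sum=403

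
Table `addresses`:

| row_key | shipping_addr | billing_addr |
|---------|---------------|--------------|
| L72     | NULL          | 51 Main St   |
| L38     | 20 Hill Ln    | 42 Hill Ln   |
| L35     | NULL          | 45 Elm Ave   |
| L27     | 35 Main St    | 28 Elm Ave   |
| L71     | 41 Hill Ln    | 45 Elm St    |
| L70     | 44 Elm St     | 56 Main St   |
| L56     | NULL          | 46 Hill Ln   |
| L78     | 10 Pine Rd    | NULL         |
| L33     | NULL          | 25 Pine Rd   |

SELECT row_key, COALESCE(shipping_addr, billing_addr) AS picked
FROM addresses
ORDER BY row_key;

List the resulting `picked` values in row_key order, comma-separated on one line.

row_key=L27: shipping_addr=35 Main St → 35 Main St
row_key=L33: shipping_addr=NULL, billing_addr=25 Pine Rd → 25 Pine Rd
row_key=L35: shipping_addr=NULL, billing_addr=45 Elm Ave → 45 Elm Ave
row_key=L38: shipping_addr=20 Hill Ln → 20 Hill Ln
row_key=L56: shipping_addr=NULL, billing_addr=46 Hill Ln → 46 Hill Ln
row_key=L70: shipping_addr=44 Elm St → 44 Elm St
row_key=L71: shipping_addr=41 Hill Ln → 41 Hill Ln
row_key=L72: shipping_addr=NULL, billing_addr=51 Main St → 51 Main St
row_key=L78: shipping_addr=10 Pine Rd → 10 Pine Rd

35 Main St, 25 Pine Rd, 45 Elm Ave, 20 Hill Ln, 46 Hill Ln, 44 Elm St, 41 Hill Ln, 51 Main St, 10 Pine Rd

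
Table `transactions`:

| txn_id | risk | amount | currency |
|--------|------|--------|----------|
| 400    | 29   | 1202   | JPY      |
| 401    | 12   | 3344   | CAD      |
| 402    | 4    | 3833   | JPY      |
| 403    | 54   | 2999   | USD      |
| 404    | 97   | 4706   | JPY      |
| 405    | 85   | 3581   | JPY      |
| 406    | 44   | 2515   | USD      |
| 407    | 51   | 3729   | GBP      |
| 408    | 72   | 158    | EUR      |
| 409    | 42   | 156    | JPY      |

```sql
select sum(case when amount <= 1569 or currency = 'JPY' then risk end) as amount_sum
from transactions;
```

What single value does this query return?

329

txn_id=400: ✓ → 29
txn_id=401: ✗
txn_id=402: ✓ → 4
txn_id=403: ✗
txn_id=404: ✓ → 97
txn_id=405: ✓ → 85
txn_id=406: ✗
txn_id=407: ✗
txn_id=408: ✓ → 72
txn_id=409: ✓ → 42
amount_sum = 29 + 4 + 97 + 85 + 72 + 42 = 329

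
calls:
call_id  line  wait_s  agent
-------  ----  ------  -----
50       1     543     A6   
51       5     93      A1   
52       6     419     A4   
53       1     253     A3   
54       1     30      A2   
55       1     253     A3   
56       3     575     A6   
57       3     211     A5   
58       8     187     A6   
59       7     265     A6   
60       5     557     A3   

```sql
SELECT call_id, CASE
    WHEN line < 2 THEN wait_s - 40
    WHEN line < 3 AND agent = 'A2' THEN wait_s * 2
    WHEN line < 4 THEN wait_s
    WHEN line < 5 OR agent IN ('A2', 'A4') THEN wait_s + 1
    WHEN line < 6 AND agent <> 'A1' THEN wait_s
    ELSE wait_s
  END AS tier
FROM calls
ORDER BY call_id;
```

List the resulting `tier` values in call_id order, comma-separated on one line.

503, 93, 420, 213, -10, 213, 575, 211, 187, 265, 557

call_id=50: line < 2 → 503
call_id=51: ELSE → 93
call_id=52: line < 5 OR agent IN ('A2', 'A4') → 420
call_id=53: line < 2 → 213
call_id=54: line < 2 → -10
call_id=55: line < 2 → 213
call_id=56: line < 4 → 575
call_id=57: line < 4 → 211
call_id=58: ELSE → 187
call_id=59: ELSE → 265
call_id=60: line < 6 AND agent <> 'A1' → 557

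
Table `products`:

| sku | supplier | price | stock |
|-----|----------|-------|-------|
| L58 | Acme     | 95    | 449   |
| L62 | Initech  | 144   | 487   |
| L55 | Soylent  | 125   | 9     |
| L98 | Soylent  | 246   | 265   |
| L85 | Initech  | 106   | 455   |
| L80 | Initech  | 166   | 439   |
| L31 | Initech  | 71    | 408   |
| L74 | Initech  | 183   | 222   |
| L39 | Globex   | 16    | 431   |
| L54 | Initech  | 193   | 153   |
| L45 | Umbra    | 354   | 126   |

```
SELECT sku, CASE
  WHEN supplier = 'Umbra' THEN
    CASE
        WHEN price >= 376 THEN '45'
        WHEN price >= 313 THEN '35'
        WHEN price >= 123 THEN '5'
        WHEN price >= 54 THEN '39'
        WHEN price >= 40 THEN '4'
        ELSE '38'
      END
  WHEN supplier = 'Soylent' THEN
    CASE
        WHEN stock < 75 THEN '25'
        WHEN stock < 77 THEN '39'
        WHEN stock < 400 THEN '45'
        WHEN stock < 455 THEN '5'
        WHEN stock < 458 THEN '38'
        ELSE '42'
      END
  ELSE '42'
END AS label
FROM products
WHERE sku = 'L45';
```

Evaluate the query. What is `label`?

35

sku = L45: supplier=Umbra, price=354, stock=126.
supplier='Umbra' → inner[price >= 313] → 35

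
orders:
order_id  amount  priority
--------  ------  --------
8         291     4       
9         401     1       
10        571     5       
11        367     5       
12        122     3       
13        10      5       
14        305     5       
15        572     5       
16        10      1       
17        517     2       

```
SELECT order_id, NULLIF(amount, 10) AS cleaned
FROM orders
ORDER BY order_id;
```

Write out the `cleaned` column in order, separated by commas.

291, 401, 571, 367, 122, NULL, 305, 572, NULL, 517

order_id=8: amount=291 vs 10: differ → 291
order_id=9: amount=401 vs 10: differ → 401
order_id=10: amount=571 vs 10: differ → 571
order_id=11: amount=367 vs 10: differ → 367
order_id=12: amount=122 vs 10: differ → 122
order_id=13: amount=10 vs 10: equal → NULL
order_id=14: amount=305 vs 10: differ → 305
order_id=15: amount=572 vs 10: differ → 572
order_id=16: amount=10 vs 10: equal → NULL
order_id=17: amount=517 vs 10: differ → 517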